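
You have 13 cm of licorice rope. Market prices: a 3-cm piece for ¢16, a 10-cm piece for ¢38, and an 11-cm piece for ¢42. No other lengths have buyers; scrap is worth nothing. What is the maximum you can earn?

Build best[k] bottom-up: best[k] = max over allowed piece i of (p[i] + best[k−i]).
best[1] = 0
best[2] = 0
best[3] = 16
best[4] = 16
best[5] = 16
best[6] = 32  (first piece 3, then best[3]=16)
best[7] = 32
best[8] = 32
best[9] = 48  (first piece 3, then best[6]=32)
best[10] = max(16+32, 38+0) = 48
best[11] = max(16+32, 38+0, 42+0) = 48
best[12] = max(16+48, 38+0, 42+0) = 64
best[13] = max(16+48, 38+16, 42+0) = 64
One optimal cutting: pieces 3 + 3 + 3 + 3 with 1 cm of scrap → ¢64.

64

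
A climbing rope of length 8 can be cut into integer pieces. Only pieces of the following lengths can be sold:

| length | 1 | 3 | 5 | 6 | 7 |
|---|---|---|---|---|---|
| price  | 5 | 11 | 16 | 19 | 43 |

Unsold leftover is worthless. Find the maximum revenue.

48

Build best[k] bottom-up: best[k] = max over allowed piece i of (p[i] + best[k−i]).
best[1] = 5
best[2] = 10  (first piece 1, then best[1]=5)
best[3] = 15  (first piece 1, then best[2]=10)
best[4] = 20  (first piece 1, then best[3]=15)
best[5] = 25  (first piece 1, then best[4]=20)
best[6] = 30  (first piece 1, then best[5]=25)
best[7] = 43
best[8] = 48  (first piece 1, then best[7]=43)
One optimal cutting: 7 + 1 → €48.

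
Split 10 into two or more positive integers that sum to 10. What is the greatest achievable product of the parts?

36

Fill m[k] for k=2..10: at each k try every first piece i and multiply by the better of (k−i) uncut or m[k−i].
Small cases: m[2]=1, m[3]=2, m[4]=4.
m[5] = max(1×4, 2×3, 3×2, 4×1) = 6
m[6] = max(1×6, 2×4, 3×3, 4×2, 5×1) = 9
m[7] = max(1×9, 2×6, 3×4, 4×3, 5×2, 6×1) = 12
m[8] = max(1×12, 2×9, 3×6, …, 6×2, 7×1) = 18
m[9] = max(1×18, 2×12, 3×9, …, 7×2, 8×1) = 27
m[10] = max(1×27, 2×18, 3×12, …, 8×2, 9×1) = 36
One optimal split: 3 + 3 + 2 + 2; product 3×3×2×2 = 36.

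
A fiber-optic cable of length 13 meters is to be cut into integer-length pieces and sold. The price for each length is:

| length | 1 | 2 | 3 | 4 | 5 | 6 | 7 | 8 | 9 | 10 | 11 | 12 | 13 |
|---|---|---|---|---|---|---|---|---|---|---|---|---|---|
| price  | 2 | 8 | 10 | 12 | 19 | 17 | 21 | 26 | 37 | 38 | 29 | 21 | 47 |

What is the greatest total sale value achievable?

53

Build R[k] bottom-up: R[k] = max over allowed piece i of (p[i] + R[k−i]).
R[1] = 2
R[2] = max(2+2, 8+0) = 8
R[3] = max(2+8, 8+2, 10+0) = 10
R[4] = max(2+10, 8+8, 10+2, 12+0) = 16
R[5] = max(2+16, 8+10, 10+8, 12+2, 19+0) = 19
R[6] = max(2+19, 8+16, 10+10, 12+8, 19+2, 17+0) = 24
R[7] = max(2+24, 8+19, 10+16, …, 17+2, 21+0) = 27
R[8] = max(2+27, 8+24, 10+19, …, 21+2, 26+0) = 32
R[9] = max(2+32, 8+27, 10+24, …, 26+2, 37+0) = 37
R[10] = max(2+37, 8+32, 10+27, …, 37+2, 38+0) = 40
R[11] = max(2+40, 8+37, 10+32, …, 38+2, 29+0) = 45
R[12] = max(2+45, 8+40, 10+37, …, 29+2, 21+0) = 48
R[13] = max(2+48, 8+45, 10+40, …, 21+2, 47+0) = 53
One optimal cutting: 9 + 2 + 2 → $37 + $8 + $8 = $53.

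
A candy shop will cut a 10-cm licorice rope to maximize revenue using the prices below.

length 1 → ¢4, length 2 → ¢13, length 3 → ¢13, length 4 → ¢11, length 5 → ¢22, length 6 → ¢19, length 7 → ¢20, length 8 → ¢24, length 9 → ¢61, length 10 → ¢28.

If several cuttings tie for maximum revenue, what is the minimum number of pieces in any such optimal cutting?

2

Let r[k] be the best obtainable value from length k. For each k, try every first piece i and keep the best of price[i] + r[k−i].
r[1] = 4
r[2] = 13
r[3] = 17  (first piece 1, then r[2]=13)
r[4] = 26  (first piece 2, then r[2]=13)
r[5] = 30  (first piece 1, then r[4]=26)
r[6] = 39  (first piece 2, then r[4]=26)
r[7] = 43  (first piece 1, then r[6]=39)
r[8] = 52  (first piece 2, then r[6]=39)
r[9] = 61
r[10] = 65  (first piece 1, then r[9]=61)
Maximum revenue is ¢65.
Now minimize piece count subject to staying optimal: for each k, pieces[k] = 1 + min over i with p[i]+r[k−i]=r[k] of pieces[k−i].
pieces[7] = 4
pieces[8] = 4
pieces[9] = 1
pieces[10] = 2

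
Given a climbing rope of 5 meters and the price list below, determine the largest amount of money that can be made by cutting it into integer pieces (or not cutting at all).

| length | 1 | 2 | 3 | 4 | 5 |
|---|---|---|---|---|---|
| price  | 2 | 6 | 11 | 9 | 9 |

Let R[k] be the best obtainable value from length k. For each k, try every first piece i and keep the best of price[i] + R[k−i].
R[1] = 2
R[2] = 6
R[3] = 11
R[4] = 13  (first piece 1, then R[3]=11)
R[5] = 17  (first piece 2, then R[3]=11)
One optimal cutting: 3 + 2 → €11 + €6 = €17.

17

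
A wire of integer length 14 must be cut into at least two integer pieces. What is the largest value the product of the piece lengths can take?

Fill f[k] for k=2..14: at each k try every first piece i and multiply by the better of (k−i) uncut or f[k−i].
Small cases: f[2]=1, f[3]=2, f[4]=4, f[5]=6, f[6]=9.
f[7] = 2·max(5,6) = 2·6 = 12
f[8] = 2·max(6,9) = 2·9 = 18
f[9] = 3·max(6,9) = 3·9 = 27
f[10] = 2·max(8,18) = 2·18 = 36
f[11] = 2·max(9,27) = 2·27 = 54
f[12] = 3·max(9,27) = 3·27 = 81
f[13] = 2·max(11,54) = 2·54 = 108
f[14] = 2·max(12,81) = 2·81 = 162
One optimal split: 3 + 3 + 3 + 3 + 2; product 3·3·3·3·2 = 162.

162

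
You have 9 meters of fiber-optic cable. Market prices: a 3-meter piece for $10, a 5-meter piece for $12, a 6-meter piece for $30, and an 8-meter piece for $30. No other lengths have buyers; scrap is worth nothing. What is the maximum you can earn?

Consider every possible first cut. r[k] is the best of p[i]+r[k−i] over all sellable i≤k.
r[1] = 0
r[2] = 0
r[3] = 10
r[4] = 10
r[5] = max(10+0, 12+0) = 12
r[6] = max(10+10, 12+0, 30+0) = 30
r[7] = max(10+10, 12+0, 30+0) = 30
r[8] = max(10+12, 12+10, 30+0, 30+0) = 30
r[9] = max(10+30, 12+10, 30+10, 30+0) = 40
One optimal cutting: 6 + 3 → $40.

40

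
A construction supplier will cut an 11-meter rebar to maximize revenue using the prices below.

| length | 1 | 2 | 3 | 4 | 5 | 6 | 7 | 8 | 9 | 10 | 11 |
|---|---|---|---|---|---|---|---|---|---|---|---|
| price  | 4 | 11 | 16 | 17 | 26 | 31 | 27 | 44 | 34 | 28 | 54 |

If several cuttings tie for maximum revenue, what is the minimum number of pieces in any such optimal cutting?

2

Build r[k] bottom-up: r[k] = max over allowed piece i of (p[i] + r[k−i]).
r[1] = 4
r[2] = 11
r[3] = 16
r[4] = 22  (first piece 2, then r[2]=11)
r[5] = 27  (first piece 2, then r[3]=16)
r[6] = 33  (first piece 2, then r[4]=22)
r[7] = 38  (first piece 2, then r[5]=27)
r[8] = 44  (first piece 2, then r[6]=33)
r[9] = 49  (first piece 2, then r[7]=38)
r[10] = 55  (first piece 2, then r[8]=44)
r[11] = 60  (first piece 2, then r[9]=49)
Maximum revenue is ₹60.
Now minimize piece count subject to staying optimal: for each k, pieces[k] = 1 + min over i with p[i]+r[k−i]=r[k] of pieces[k−i].
pieces[8] = 1
pieces[9] = 4
pieces[10] = 2
pieces[11] = 2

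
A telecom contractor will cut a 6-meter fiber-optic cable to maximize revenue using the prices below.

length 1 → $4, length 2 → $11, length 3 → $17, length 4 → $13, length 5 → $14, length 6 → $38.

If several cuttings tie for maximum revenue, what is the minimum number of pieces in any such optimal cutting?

1

Consider every possible first cut. r[k] is the best of p[i]+r[k−i] over all sellable i≤k.
r[1] = 4
r[2] = max(4+4, 11+0) = 11
r[3] = max(4+11, 11+4, 17+0) = 17
r[4] = max(4+17, 11+11, 17+4, 13+0) = 22
r[5] = max(4+22, 11+17, 17+11, 13+4, 14+0) = 28
r[6] = max(4+28, 11+22, 17+17, 13+11, 14+4, 38+0) = 38
Maximum revenue is $38.
Now minimize piece count subject to staying optimal: for each k, pieces[k] = 1 + min over i with p[i]+r[k−i]=r[k] of pieces[k−i].
pieces[3] = 1
pieces[4] = 2
pieces[5] = 2
pieces[6] = 1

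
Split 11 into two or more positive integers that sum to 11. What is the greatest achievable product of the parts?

54

Let g[k] be the best product for length k (with at least one cut). For each first piece i, the rest contributes max(k−i, g[k−i]).
g[2] = 1*max(1,0) = 1*1 = 1
g[3] = max(1*2, 2*1) = 2
g[4] = max(1*3, 2*2, 3*1) = 4
g[5] = max(1*4, 2*3, 3*2, 4*1) = 6
g[6] = max(1*6, 2*4, 3*3, 4*2, 5*1) = 9
g[7] = max(1*9, 2*6, 3*4, 4*3, 5*2, 6*1) = 12
g[8] = max(1*12, 2*9, 3*6, …, 6*2, 7*1) = 18
g[9] = max(1*18, 2*12, 3*9, …, 7*2, 8*1) = 27
g[10] = max(1*27, 2*18, 3*12, …, 8*2, 9*1) = 36
g[11] = max(1*36, 2*27, 3*18, …, 9*2, 10*1) = 54
One optimal split: 3 + 3 + 3 + 2; product 3*3*3*2 = 54.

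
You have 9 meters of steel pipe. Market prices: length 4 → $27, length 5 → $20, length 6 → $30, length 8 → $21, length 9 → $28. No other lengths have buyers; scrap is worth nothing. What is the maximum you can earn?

54

Let r[k] be the best obtainable value from length k. For each k, try every first piece i and keep the best of price[i] + r[k−i].
r[1] = 0
r[2] = 0
r[3] = 0
r[4] = 27
r[5] = max(27+0, 20+0) = 27
r[6] = max(27+0, 20+0, 30+0) = 30
r[7] = max(27+0, 20+0, 30+0) = 30
r[8] = max(27+27, 20+0, 30+0, 21+0) = 54
r[9] = max(27+27, 20+27, 30+0, 21+0, 28+0) = 54
One optimal cutting: pieces 4 + 4 with 1 meter of scrap → $54.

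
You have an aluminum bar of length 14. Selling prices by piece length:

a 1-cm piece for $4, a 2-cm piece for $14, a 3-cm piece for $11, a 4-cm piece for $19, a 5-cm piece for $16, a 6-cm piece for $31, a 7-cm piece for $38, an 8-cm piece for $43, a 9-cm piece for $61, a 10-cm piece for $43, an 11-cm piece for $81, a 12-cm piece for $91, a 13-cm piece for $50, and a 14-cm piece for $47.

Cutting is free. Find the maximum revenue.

105

Let best[k] be the best obtainable value from length k. For each k, try every first piece i and keep the best of price[i] + best[k−i].
best[1] = 4
best[2] = max(4+4, 14+0) = 14
best[3] = max(4+14, 14+4, 11+0) = 18
best[4] = max(4+18, 14+14, 11+4, 19+0) = 28
best[5] = max(4+28, 14+18, 11+14, 19+4, 16+0) = 32
best[6] = max(4+32, 14+28, 11+18, 19+14, 16+4, 31+0) = 42
best[7] = max(4+42, 14+32, 11+28, …, 31+4, 38+0) = 46
best[8] = max(4+46, 14+42, 11+32, …, 38+4, 43+0) = 56
best[9] = max(4+56, 14+46, 11+42, …, 43+4, 61+0) = 61
best[10] = max(4+61, 14+56, 11+46, …, 61+4, 43+0) = 70
best[11] = max(4+70, 14+61, 11+56, …, 43+4, 81+0) = 81
best[12] = max(4+81, 14+70, 11+61, …, 81+4, 91+0) = 91
best[13] = max(4+91, 14+81, 11+70, …, 91+4, 50+0) = 95
best[14] = max(4+95, 14+91, 11+81, …, 50+4, 47+0) = 105
One optimal cutting: 12 + 2 → $91 + $14 = $105.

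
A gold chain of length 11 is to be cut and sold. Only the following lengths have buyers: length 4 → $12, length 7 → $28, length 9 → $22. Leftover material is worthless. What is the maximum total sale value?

40

Consider every possible first cut. best[k] is the best of p[i]+best[k−i] over all sellable i≤k.
best[1] = 0
best[2] = 0
best[3] = 0
best[4] = 12
best[5] = 12
best[6] = 12
best[7] = 28
best[8] = 28
best[9] = 28
best[10] = 28
best[11] = 40  (first piece 4, then best[7]=28)
One optimal cutting: 7 + 4 → $40.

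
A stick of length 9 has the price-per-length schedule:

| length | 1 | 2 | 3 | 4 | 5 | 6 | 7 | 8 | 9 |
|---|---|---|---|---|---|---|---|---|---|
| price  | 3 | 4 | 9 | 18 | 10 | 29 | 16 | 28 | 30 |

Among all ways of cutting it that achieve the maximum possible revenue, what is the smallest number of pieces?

Build r[k] bottom-up: r[k] = max over allowed piece i of (p[i] + r[k−i]).
r[1] = 3
r[2] = max(3+3, 4+0) = 6
r[3] = max(3+6, 4+3, 9+0) = 9
r[4] = max(3+9, 4+6, 9+3, 18+0) = 18
r[5] = max(3+18, 4+9, 9+6, 18+3, 10+0) = 21
r[6] = max(3+21, 4+18, 9+9, 18+6, 10+3, 29+0) = 29
r[7] = max(3+29, 4+21, 9+18, …, 29+3, 16+0) = 32
r[8] = max(3+32, 4+29, 9+21, …, 16+3, 28+0) = 36
r[9] = max(3+36, 4+32, 9+29, …, 28+3, 30+0) = 39
Maximum revenue is $39.
Now minimize piece count subject to staying optimal: for each k, pieces[k] = 1 + min over i with p[i]+r[k−i]=r[k] of pieces[k−i].
pieces[6] = 1
pieces[7] = 2
pieces[8] = 2
pieces[9] = 3

3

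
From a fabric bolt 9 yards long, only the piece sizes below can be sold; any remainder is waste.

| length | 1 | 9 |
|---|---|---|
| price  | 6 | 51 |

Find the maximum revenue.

54

Let f[k] be the best obtainable value from length k. For each k, try every first piece i and keep the best of price[i] + f[k−i].
f[1] = 6
f[2] = 12  (first piece 1, then f[1]=6)
f[3] = 18  (first piece 1, then f[2]=12)
f[4] = 24  (first piece 1, then f[3]=18)
f[5] = 30  (first piece 1, then f[4]=24)
f[6] = 36  (first piece 1, then f[5]=30)
f[7] = 42  (first piece 1, then f[6]=36)
f[8] = 48  (first piece 1, then f[7]=42)
f[9] = max(6+48, 51+0) = 54
One optimal cutting: 1 + 1 + 1 + 1 + 1 + 1 + 1 + 1 + 1 → $54.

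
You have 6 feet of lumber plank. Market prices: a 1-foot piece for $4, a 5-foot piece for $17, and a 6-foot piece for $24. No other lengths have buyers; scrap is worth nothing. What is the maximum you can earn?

24

Let r[k] be the best obtainable value from length k. For each k, try every first piece i and keep the best of price[i] + r[k−i].
r[1] = 4
r[2] = 8  (first piece 1, then r[1]=4)
r[3] = 12  (first piece 1, then r[2]=8)
r[4] = 16  (first piece 1, then r[3]=12)
r[5] = 20  (first piece 1, then r[4]=16)
r[6] = 24  (first piece 1, then r[5]=20)
One optimal cutting: 1 + 1 + 1 + 1 + 1 + 1 → $24.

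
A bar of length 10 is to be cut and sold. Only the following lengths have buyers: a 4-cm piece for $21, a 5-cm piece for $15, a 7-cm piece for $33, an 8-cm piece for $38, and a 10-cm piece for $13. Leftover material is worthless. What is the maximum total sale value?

42

Build f[k] bottom-up: f[k] = max over allowed piece i of (p[i] + f[k−i]).
f[1] = 0
f[2] = 0
f[3] = 0
f[4] = 21
f[5] = max(21+0, 15+0) = 21
f[6] = max(21+0, 15+0) = 21
f[7] = max(21+0, 15+0, 33+0) = 33
f[8] = max(21+21, 15+0, 33+0, 38+0) = 42
f[9] = max(21+21, 15+21, 33+0, 38+0) = 42
f[10] = max(21+21, 15+21, 33+0, 38+0, 13+0) = 42
One optimal cutting: pieces 4 + 4 with 2 cm of scrap → $42.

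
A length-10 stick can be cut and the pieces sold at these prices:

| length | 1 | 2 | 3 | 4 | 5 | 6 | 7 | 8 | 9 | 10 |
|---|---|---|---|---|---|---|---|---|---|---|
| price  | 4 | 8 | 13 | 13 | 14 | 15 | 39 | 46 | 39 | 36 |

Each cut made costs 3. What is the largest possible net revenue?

51

Let v[k] be the best obtainable value from length k. For each k, try every first piece i and keep the best of price[i] + v[k−i] minus the 3 cut fee when i<k.
v[1] = 4
v[2] = max(4+4-3, 8+0) = 8
v[3] = max(4+8-3, 8+4-3, 13+0) = 13
v[4] = max(4+13-3, 8+8-3, 13+4-3, 13+0) = 14
v[5] = max(4+14-3, 8+13-3, 13+8-3, 13+4-3, 14+0) = 18
v[6] = max(4+18-3, 8+14-3, 13+13-3, 13+8-3, 14+4-3, 15+0) = 23
v[7] = max(4+23-3, 8+18-3, 13+14-3, …, 15+4-3, 39+0) = 39
v[8] = max(4+39-3, 8+23-3, 13+18-3, …, 39+4-3, 46+0) = 46
v[9] = max(4+46-3, 8+39-3, 13+23-3, …, 46+4-3, 39+0) = 47
v[10] = max(4+47-3, 8+46-3, 13+39-3, …, 39+4-3, 36+0) = 51
One optimal plan: pieces 8 + 2 (1 cut) → 54 − 3 = 51.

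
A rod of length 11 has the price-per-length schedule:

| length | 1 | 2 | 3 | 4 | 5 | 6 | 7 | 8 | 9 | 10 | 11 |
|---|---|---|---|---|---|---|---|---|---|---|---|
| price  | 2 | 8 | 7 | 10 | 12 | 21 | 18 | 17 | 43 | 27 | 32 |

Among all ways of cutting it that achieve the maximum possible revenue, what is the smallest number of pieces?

Let r[k] be the best obtainable value from length k. For each k, try every first piece i and keep the best of price[i] + r[k−i].
r[1] = 2
r[2] = 8
r[3] = 10  (first piece 1, then r[2]=8)
r[4] = 16  (first piece 2, then r[2]=8)
r[5] = 18  (first piece 1, then r[4]=16)
r[6] = 24  (first piece 2, then r[4]=16)
r[7] = 26  (first piece 1, then r[6]=24)
r[8] = 32  (first piece 2, then r[6]=24)
r[9] = 43
r[10] = 45  (first piece 1, then r[9]=43)
r[11] = 51  (first piece 2, then r[9]=43)
Maximum revenue is 51.
Now minimize piece count subject to staying optimal: for each k, pieces[k] = 1 + min over i with p[i]+r[k−i]=r[k] of pieces[k−i].
pieces[8] = 4
pieces[9] = 1
pieces[10] = 2
pieces[11] = 2

2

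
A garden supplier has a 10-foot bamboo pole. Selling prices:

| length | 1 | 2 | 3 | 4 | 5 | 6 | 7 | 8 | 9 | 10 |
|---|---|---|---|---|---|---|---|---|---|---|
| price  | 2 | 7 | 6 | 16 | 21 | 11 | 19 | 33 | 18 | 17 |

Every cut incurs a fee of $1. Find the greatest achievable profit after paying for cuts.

41

Let net[k] be the best obtainable value from length k. For each k, try every first piece i and keep the best of price[i] + net[k−i] minus the 1 cut fee when i<k.
net[1] = 2
net[2] = 7
net[3] = 8  (first piece 1, then net[2]=7)
net[4] = 16
net[5] = 21
net[6] = 22  (first piece 1, then net[5]=21)
net[7] = 27  (first piece 2, then net[5]=21)
net[8] = 33
net[9] = 36  (first piece 4, then net[5]=21)
net[10] = 41  (first piece 5, then net[5]=21)
One optimal plan: pieces 5 + 5 (1 cut) → $42 − $1 = $41.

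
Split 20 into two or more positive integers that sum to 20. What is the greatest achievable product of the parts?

Let g[k] be the best product for length k (with at least one cut). For each first piece i, the rest contributes max(k−i, g[k−i]).
g[2] = 1·max(1,0) = 1·1 = 1
g[3] = 1·max(2,1) = 1·2 = 2
g[4] = 2·max(2,1) = 2·2 = 4
g[5] = 2·max(3,2) = 2·3 = 6
g[6] = 3·max(3,2) = 3·3 = 9
g[7] = 2·max(5,6) = 2·6 = 12
g[8] = 2·max(6,9) = 2·9 = 18
g[9] = 3·max(6,9) = 3·9 = 27
g[10] = 2·max(8,18) = 2·18 = 36
g[11] = 2·max(9,27) = 2·27 = 54
g[12] = 3·max(9,27) = 3·27 = 81
g[13] = 2·max(11,54) = 2·54 = 108
g[14] = 2·max(12,81) = 2·81 = 162
g[15] = 3·max(12,81) = 3·81 = 243
g[16] = 2·max(14,162) = 2·162 = 324
g[17] = 2·max(15,243) = 2·243 = 486
g[18] = 3·max(15,243) = 3·243 = 729
g[19] = 2·max(17,486) = 2·486 = 972
g[20] = 2·max(18,729) = 2·729 = 1458
One optimal split: 3 + 3 + 3 + 3 + 3 + 3 + 2; product 3·3·3·3·3·3·2 = 1458.

1458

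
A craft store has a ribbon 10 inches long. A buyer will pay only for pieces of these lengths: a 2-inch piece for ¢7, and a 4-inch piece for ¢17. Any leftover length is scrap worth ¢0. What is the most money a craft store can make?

41

Build r[k] bottom-up: r[k] = max over allowed piece i of (p[i] + r[k−i]).
r[1] = 0
r[2] = 7
r[3] = 7
r[4] = 17
r[5] = 17
r[6] = 24  (first piece 2, then r[4]=17)
r[7] = 24
r[8] = 34  (first piece 4, then r[4]=17)
r[9] = 34
r[10] = 41  (first piece 2, then r[8]=34)
One optimal cutting: 4 + 4 + 2 → ¢41.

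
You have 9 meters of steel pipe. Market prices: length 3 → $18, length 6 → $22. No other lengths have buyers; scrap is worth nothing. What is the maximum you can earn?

Let r[k] be the best obtainable value from length k. For each k, try every first piece i and keep the best of price[i] + r[k−i].
r[1] = 0
r[2] = 0
r[3] = 18
r[4] = 18
r[5] = 18
r[6] = 36  (first piece 3, then r[3]=18)
r[7] = 36
r[8] = 36
r[9] = 54  (first piece 3, then r[6]=36)
One optimal cutting: 3 + 3 + 3 → $54.

54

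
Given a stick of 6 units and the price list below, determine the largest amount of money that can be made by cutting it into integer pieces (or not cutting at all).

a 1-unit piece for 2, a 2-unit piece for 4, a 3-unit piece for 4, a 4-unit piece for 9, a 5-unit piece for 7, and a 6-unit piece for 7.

Build best[k] bottom-up: best[k] = max over allowed piece i of (p[i] + best[k−i]).
best[1] = 2
best[2] = max(2+2, 4+0) = 4
best[3] = max(2+4, 4+2, 4+0) = 6
best[4] = max(2+6, 4+4, 4+2, 9+0) = 9
best[5] = max(2+9, 4+6, 4+4, 9+2, 7+0) = 11
best[6] = max(2+11, 4+9, 4+6, 9+4, 7+2, 7+0) = 13
One optimal cutting: 4 + 1 + 1 → 9 + 2 + 2 = 13.

13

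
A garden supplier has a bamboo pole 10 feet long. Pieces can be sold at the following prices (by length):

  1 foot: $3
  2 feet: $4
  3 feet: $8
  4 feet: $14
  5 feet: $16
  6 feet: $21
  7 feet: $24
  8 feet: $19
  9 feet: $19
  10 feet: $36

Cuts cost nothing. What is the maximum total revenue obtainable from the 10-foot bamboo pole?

Consider every possible first cut. best[k] is the best of p[i]+best[k−i] over all sellable i≤k.
best[1] = 3
best[2] = max(3+3, 4+0) = 6
best[3] = max(3+6, 4+3, 8+0) = 9
best[4] = max(3+9, 4+6, 8+3, 14+0) = 14
best[5] = max(3+14, 4+9, 8+6, 14+3, 16+0) = 17
best[6] = max(3+17, 4+14, 8+9, 14+6, 16+3, 21+0) = 21
best[7] = max(3+21, 4+17, 8+14, …, 21+3, 24+0) = 24
best[8] = max(3+24, 4+21, 8+17, …, 24+3, 19+0) = 28
best[9] = max(3+28, 4+24, 8+21, …, 19+3, 19+0) = 31
best[10] = max(3+31, 4+28, 8+24, …, 19+3, 36+0) = 36
Best is to sell the whole 10-foot piece uncut for $36.

36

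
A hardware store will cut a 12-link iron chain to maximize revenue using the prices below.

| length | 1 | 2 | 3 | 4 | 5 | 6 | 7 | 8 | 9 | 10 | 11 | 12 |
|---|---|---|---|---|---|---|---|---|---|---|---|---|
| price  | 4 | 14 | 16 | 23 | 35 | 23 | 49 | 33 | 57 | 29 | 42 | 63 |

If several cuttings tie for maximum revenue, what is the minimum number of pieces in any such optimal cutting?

Build r[k] bottom-up: r[k] = max over allowed piece i of (p[i] + r[k−i]).
r[1] = 4
r[2] = max(4+4, 14+0) = 14
r[3] = max(4+14, 14+4, 16+0) = 18
r[4] = max(4+18, 14+14, 16+4, 23+0) = 28
r[5] = max(4+28, 14+18, 16+14, 23+4, 35+0) = 35
r[6] = max(4+35, 14+28, 16+18, 23+14, 35+4, 23+0) = 42
r[7] = max(4+42, 14+35, 16+28, …, 23+4, 49+0) = 49
r[8] = max(4+49, 14+42, 16+35, …, 49+4, 33+0) = 56
r[9] = max(4+56, 14+49, 16+42, …, 33+4, 57+0) = 63
r[10] = max(4+63, 14+56, 16+49, …, 57+4, 29+0) = 70
r[11] = max(4+70, 14+63, 16+56, …, 29+4, 42+0) = 77
r[12] = max(4+77, 14+70, 16+63, …, 42+4, 63+0) = 84
Maximum revenue is $84.
Now minimize piece count subject to staying optimal: for each k, pieces[k] = 1 + min over i with p[i]+r[k−i]=r[k] of pieces[k−i].
pieces[9] = 2
pieces[10] = 2
pieces[11] = 3
pieces[12] = 2

2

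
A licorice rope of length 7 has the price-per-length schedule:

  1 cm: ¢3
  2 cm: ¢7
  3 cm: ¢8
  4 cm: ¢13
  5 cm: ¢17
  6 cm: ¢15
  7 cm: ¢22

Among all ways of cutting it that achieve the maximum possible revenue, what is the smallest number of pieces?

Let r[k] be the best obtainable value from length k. For each k, try every first piece i and keep the best of price[i] + r[k−i].
r[1] = 3
r[2] = max(3+3, 7+0) = 7
r[3] = max(3+7, 7+3, 8+0) = 10
r[4] = max(3+10, 7+7, 8+3, 13+0) = 14
r[5] = max(3+14, 7+10, 8+7, 13+3, 17+0) = 17
r[6] = max(3+17, 7+14, 8+10, 13+7, 17+3, 15+0) = 21
r[7] = max(3+21, 7+17, 8+14, …, 15+3, 22+0) = 24
Maximum revenue is ¢24.
Now minimize piece count subject to staying optimal: for each k, pieces[k] = 1 + min over i with p[i]+r[k−i]=r[k] of pieces[k−i].
pieces[4] = 2
pieces[5] = 1
pieces[6] = 3
pieces[7] = 2

2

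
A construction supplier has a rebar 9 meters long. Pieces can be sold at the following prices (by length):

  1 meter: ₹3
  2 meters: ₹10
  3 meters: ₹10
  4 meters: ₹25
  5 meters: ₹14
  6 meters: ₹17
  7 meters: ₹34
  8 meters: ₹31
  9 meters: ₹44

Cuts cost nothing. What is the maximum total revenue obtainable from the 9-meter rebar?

Build v[k] bottom-up: v[k] = max over allowed piece i of (p[i] + v[k−i]).
v[1] = 3
v[2] = max(3+3, 10+0) = 10
v[3] = max(3+10, 10+3, 10+0) = 13
v[4] = max(3+13, 10+10, 10+3, 25+0) = 25
v[5] = max(3+25, 10+13, 10+10, 25+3, 14+0) = 28
v[6] = max(3+28, 10+25, 10+13, 25+10, 14+3, 17+0) = 35
v[7] = max(3+35, 10+28, 10+25, …, 17+3, 34+0) = 38
v[8] = max(3+38, 10+35, 10+28, …, 34+3, 31+0) = 50
v[9] = max(3+50, 10+38, 10+35, …, 31+3, 44+0) = 53
One optimal cutting: 4 + 4 + 1 → ₹25 + ₹25 + ₹3 = ₹53.

53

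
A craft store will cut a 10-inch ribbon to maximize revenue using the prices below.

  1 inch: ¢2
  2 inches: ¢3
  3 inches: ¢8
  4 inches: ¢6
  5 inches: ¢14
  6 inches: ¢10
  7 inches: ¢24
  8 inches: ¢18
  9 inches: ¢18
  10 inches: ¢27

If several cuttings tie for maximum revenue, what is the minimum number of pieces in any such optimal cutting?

2

Build r[k] bottom-up: r[k] = max over allowed piece i of (p[i] + r[k−i]).
r[1] = 2
r[2] = max(2+2, 3+0) = 4
r[3] = max(2+4, 3+2, 8+0) = 8
r[4] = max(2+8, 3+4, 8+2, 6+0) = 10
r[5] = max(2+10, 3+8, 8+4, 6+2, 14+0) = 14
r[6] = max(2+14, 3+10, 8+8, 6+4, 14+2, 10+0) = 16
r[7] = max(2+16, 3+14, 8+10, …, 10+2, 24+0) = 24
r[8] = max(2+24, 3+16, 8+14, …, 24+2, 18+0) = 26
r[9] = max(2+26, 3+24, 8+16, …, 18+2, 18+0) = 28
r[10] = max(2+28, 3+26, 8+24, …, 18+2, 27+0) = 32
Maximum revenue is ¢32.
Now minimize piece count subject to staying optimal: for each k, pieces[k] = 1 + min over i with p[i]+r[k−i]=r[k] of pieces[k−i].
pieces[7] = 1
pieces[8] = 2
pieces[9] = 3
pieces[10] = 2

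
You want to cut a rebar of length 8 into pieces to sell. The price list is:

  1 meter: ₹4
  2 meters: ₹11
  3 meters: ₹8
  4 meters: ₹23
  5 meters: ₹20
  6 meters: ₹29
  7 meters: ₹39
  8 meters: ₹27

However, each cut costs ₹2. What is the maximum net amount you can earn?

Let net[k] be the best obtainable value from length k. For each k, try every first piece i and keep the best of price[i] + net[k−i] minus the 2 cut fee when i<k.
net[1] = 4
net[2] = 11
net[3] = 13  (first piece 1, then net[2]=11)
net[4] = 23
net[5] = 25  (first piece 1, then net[4]=23)
net[6] = 32  (first piece 2, then net[4]=23)
net[7] = 39
net[8] = 44  (first piece 4, then net[4]=23)
One optimal plan: pieces 4 + 4 (1 cut) → ₹46 − ₹2 = ₹44.

44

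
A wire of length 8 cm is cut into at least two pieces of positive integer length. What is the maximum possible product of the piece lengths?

Fill P[k] for k=2..8: at each k try every first piece i and multiply by the better of (k−i) uncut or P[k−i].
P[2] = 1·max(1,0) = 1·1 = 1
P[3] = 1·max(2,1) = 1·2 = 2
P[4] = 2·max(2,1) = 2·2 = 4
P[5] = 2·max(3,2) = 2·3 = 6
P[6] = 3·max(3,2) = 3·3 = 9
P[7] = 2·max(5,6) = 2·6 = 12
P[8] = 2·max(6,9) = 2·9 = 18
One optimal split: 3 + 3 + 2; product 3·3·2 = 18.

18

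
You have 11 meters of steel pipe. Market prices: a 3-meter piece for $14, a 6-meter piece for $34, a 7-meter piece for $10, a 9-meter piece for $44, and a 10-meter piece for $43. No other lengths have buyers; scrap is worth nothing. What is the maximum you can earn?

Let f[k] be the best obtainable value from length k. For each k, try every first piece i and keep the best of price[i] + f[k−i].
f[1] = 0
f[2] = 0
f[3] = 14
f[4] = 14
f[5] = 14
f[6] = max(14+14, 34+0) = 34
f[7] = max(14+14, 34+0, 10+0) = 34
f[8] = max(14+14, 34+0, 10+0) = 34
f[9] = max(14+34, 34+14, 10+0, 44+0) = 48
f[10] = max(14+34, 34+14, 10+14, 44+0, 43+0) = 48
f[11] = max(14+34, 34+14, 10+14, 44+0, 43+0) = 48
One optimal cutting: pieces 6 + 3 with 2 meters of scrap → $48.

48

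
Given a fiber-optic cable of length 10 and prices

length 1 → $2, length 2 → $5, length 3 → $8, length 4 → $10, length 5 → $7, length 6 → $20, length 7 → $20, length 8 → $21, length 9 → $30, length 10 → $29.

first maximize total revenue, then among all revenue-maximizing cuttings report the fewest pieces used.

Consider every possible first cut. r[k] is the best of p[i]+r[k−i] over all sellable i≤k.
r[1] = 2
r[2] = 5
r[3] = 8
r[4] = 10  (first piece 1, then r[3]=8)
r[5] = 13  (first piece 2, then r[3]=8)
r[6] = 20
r[7] = 22  (first piece 1, then r[6]=20)
r[8] = 25  (first piece 2, then r[6]=20)
r[9] = 30
r[10] = 32  (first piece 1, then r[9]=30)
Maximum revenue is $32.
Now minimize piece count subject to staying optimal: for each k, pieces[k] = 1 + min over i with p[i]+r[k−i]=r[k] of pieces[k−i].
pieces[7] = 2
pieces[8] = 2
pieces[9] = 1
pieces[10] = 2

2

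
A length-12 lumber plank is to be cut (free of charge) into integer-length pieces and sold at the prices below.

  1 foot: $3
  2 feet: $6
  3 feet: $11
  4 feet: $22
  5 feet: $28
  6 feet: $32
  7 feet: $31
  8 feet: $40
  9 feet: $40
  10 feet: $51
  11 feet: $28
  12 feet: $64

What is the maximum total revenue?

Build r[k] bottom-up: r[k] = max over allowed piece i of (p[i] + r[k−i]).
r[1] = 3
r[2] = max(3+3, 6+0) = 6
r[3] = max(3+6, 6+3, 11+0) = 11
r[4] = max(3+11, 6+6, 11+3, 22+0) = 22
r[5] = max(3+22, 6+11, 11+6, 22+3, 28+0) = 28
r[6] = max(3+28, 6+22, 11+11, 22+6, 28+3, 32+0) = 32
r[7] = max(3+32, 6+28, 11+22, …, 32+3, 31+0) = 35
r[8] = max(3+35, 6+32, 11+28, …, 31+3, 40+0) = 44
r[9] = max(3+44, 6+35, 11+32, …, 40+3, 40+0) = 50
r[10] = max(3+50, 6+44, 11+35, …, 40+3, 51+0) = 56
r[11] = max(3+56, 6+50, 11+44, …, 51+3, 28+0) = 60
r[12] = max(3+60, 6+56, 11+50, …, 28+3, 64+0) = 66
One optimal cutting: 4 + 4 + 4 → $22 + $22 + $22 = $66.

66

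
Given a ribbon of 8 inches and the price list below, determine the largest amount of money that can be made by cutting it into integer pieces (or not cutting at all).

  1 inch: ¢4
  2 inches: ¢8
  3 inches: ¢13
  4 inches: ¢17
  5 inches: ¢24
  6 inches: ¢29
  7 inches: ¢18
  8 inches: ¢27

Consider every possible first cut. r[k] is the best of p[i]+r[k−i] over all sellable i≤k.
r[1] = 4
r[2] = max(4+4, 8+0) = 8
r[3] = max(4+8, 8+4, 13+0) = 13
r[4] = max(4+13, 8+8, 13+4, 17+0) = 17
r[5] = max(4+17, 8+13, 13+8, 17+4, 24+0) = 24
r[6] = max(4+24, 8+17, 13+13, 17+8, 24+4, 29+0) = 29
r[7] = max(4+29, 8+24, 13+17, …, 29+4, 18+0) = 33
r[8] = max(4+33, 8+29, 13+24, …, 18+4, 27+0) = 37
One optimal cutting: 6 + 1 + 1 → ¢29 + ¢4 + ¢4 = ¢37.

37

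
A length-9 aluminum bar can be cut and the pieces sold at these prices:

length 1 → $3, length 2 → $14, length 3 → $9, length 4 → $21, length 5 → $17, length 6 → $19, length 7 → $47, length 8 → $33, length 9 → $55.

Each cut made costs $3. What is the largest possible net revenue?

58

Build net[k] bottom-up: net[k] = max over allowed piece i of (p[i] + net[k−i]) − 3 per cut.
net[1] = 3
net[2] = max(3+3-3, 14+0) = 14
net[3] = max(3+14-3, 14+3-3, 9+0) = 14
net[4] = max(3+14-3, 14+14-3, 9+3-3, 21+0) = 25
net[5] = max(3+25-3, 14+14-3, 9+14-3, 21+3-3, 17+0) = 25
net[6] = max(3+25-3, 14+25-3, 9+14-3, 21+14-3, 17+3-3, 19+0) = 36
net[7] = max(3+36-3, 14+25-3, 9+25-3, …, 19+3-3, 47+0) = 47
net[8] = max(3+47-3, 14+36-3, 9+25-3, …, 47+3-3, 33+0) = 47
net[9] = max(3+47-3, 14+47-3, 9+36-3, …, 33+3-3, 55+0) = 58
One optimal plan: pieces 7 + 2 (1 cut) → $61 − $3 = $58.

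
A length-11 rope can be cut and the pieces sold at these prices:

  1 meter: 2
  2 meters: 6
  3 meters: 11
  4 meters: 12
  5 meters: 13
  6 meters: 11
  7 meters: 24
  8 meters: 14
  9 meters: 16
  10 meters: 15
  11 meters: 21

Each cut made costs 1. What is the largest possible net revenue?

36

Build net[k] bottom-up: net[k] = max over allowed piece i of (p[i] + net[k−i]) − 1 per cut.
net[1] = 2
net[2] = max(2+2-1, 6+0) = 6
net[3] = max(2+6-1, 6+2-1, 11+0) = 11
net[4] = max(2+11-1, 6+6-1, 11+2-1, 12+0) = 12
net[5] = max(2+12-1, 6+11-1, 11+6-1, 12+2-1, 13+0) = 16
net[6] = max(2+16-1, 6+12-1, 11+11-1, 12+6-1, 13+2-1, 11+0) = 21
net[7] = max(2+21-1, 6+16-1, 11+12-1, …, 11+2-1, 24+0) = 24
net[8] = max(2+24-1, 6+21-1, 11+16-1, …, 24+2-1, 14+0) = 26
net[9] = max(2+26-1, 6+24-1, 11+21-1, …, 14+2-1, 16+0) = 31
net[10] = max(2+31-1, 6+26-1, 11+24-1, …, 16+2-1, 15+0) = 34
net[11] = max(2+34-1, 6+31-1, 11+26-1, …, 15+2-1, 21+0) = 36
One optimal plan: pieces 3 + 3 + 3 + 2 (3 cuts) → 39 − 3 = 36.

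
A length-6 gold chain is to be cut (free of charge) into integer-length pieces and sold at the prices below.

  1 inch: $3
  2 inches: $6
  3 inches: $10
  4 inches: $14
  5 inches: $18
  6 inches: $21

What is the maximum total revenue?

21

Consider every possible first cut. R[k] is the best of p[i]+R[k−i] over all sellable i≤k.
R[1] = 3
R[2] = max(3+3, 6+0) = 6
R[3] = max(3+6, 6+3, 10+0) = 10
R[4] = max(3+10, 6+6, 10+3, 14+0) = 14
R[5] = max(3+14, 6+10, 10+6, 14+3, 18+0) = 18
R[6] = max(3+18, 6+14, 10+10, 14+6, 18+3, 21+0) = 21
One optimal cutting: 5 + 1 → $18 + $3 = $21.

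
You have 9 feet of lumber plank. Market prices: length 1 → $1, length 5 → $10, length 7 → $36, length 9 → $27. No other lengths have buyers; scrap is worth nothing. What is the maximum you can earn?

38

Consider every possible first cut. f[k] is the best of p[i]+f[k−i] over all sellable i≤k.
f[1] = 1
f[2] = 2  (first piece 1, then f[1]=1)
f[3] = 3  (first piece 1, then f[2]=2)
f[4] = 4  (first piece 1, then f[3]=3)
f[5] = max(1+4, 10+0) = 10
f[6] = max(1+10, 10+1) = 11
f[7] = max(1+11, 10+2, 36+0) = 36
f[8] = max(1+36, 10+3, 36+1) = 37
f[9] = max(1+37, 10+4, 36+2, 27+0) = 38
One optimal cutting: 7 + 1 + 1 → $38.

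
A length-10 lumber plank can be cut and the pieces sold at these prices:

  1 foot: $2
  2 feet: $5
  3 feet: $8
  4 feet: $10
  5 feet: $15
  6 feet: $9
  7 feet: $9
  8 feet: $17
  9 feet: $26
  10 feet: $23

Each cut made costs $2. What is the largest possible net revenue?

28

Consider every possible first cut. r[k] is the best of p[i]+r[k−i] over all sellable i≤k, charging 2 whenever i<k.
r[1] = 2
r[2] = max(2+2-2, 5+0) = 5
r[3] = max(2+5-2, 5+2-2, 8+0) = 8
r[4] = max(2+8-2, 5+5-2, 8+2-2, 10+0) = 10
r[5] = max(2+10-2, 5+8-2, 8+5-2, 10+2-2, 15+0) = 15
r[6] = max(2+15-2, 5+10-2, 8+8-2, 10+5-2, 15+2-2, 9+0) = 15
r[7] = max(2+15-2, 5+15-2, 8+10-2, …, 9+2-2, 9+0) = 18
r[8] = max(2+18-2, 5+15-2, 8+15-2, …, 9+2-2, 17+0) = 21
r[9] = max(2+21-2, 5+18-2, 8+15-2, …, 17+2-2, 26+0) = 26
r[10] = max(2+26-2, 5+21-2, 8+18-2, …, 26+2-2, 23+0) = 28
One optimal plan: pieces 5 + 5 (1 cut) → $30 − $2 = $28.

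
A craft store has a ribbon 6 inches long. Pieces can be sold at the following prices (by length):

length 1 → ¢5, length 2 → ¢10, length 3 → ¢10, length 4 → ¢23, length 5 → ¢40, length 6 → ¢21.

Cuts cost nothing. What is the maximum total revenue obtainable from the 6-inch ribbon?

45

Let R[k] be the best obtainable value from length k. For each k, try every first piece i and keep the best of price[i] + R[k−i].
R[1] = 5
R[2] = 10  (first piece 1, then R[1]=5)
R[3] = 15  (first piece 1, then R[2]=10)
R[4] = 23
R[5] = 40
R[6] = 45  (first piece 1, then R[5]=40)
One optimal cutting: 5 + 1 → ¢40 + ¢5 = ¢45.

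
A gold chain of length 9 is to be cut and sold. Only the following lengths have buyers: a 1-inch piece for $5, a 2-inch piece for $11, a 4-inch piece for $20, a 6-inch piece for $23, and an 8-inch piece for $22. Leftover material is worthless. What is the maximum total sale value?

Let best[k] be the best obtainable value from length k. For each k, try every first piece i and keep the best of price[i] + best[k−i].
best[1] = 5
best[2] = max(5+5, 11+0) = 11
best[3] = max(5+11, 11+5) = 16
best[4] = max(5+16, 11+11, 20+0) = 22
best[5] = max(5+22, 11+16, 20+5) = 27
best[6] = max(5+27, 11+22, 20+11, 23+0) = 33
best[7] = max(5+33, 11+27, 20+16, 23+5) = 38
best[8] = max(5+38, 11+33, 20+22, 23+11, 22+0) = 44
best[9] = max(5+44, 11+38, 20+27, 23+16, 22+5) = 49
One optimal cutting: 2 + 2 + 2 + 2 + 1 → $49.

49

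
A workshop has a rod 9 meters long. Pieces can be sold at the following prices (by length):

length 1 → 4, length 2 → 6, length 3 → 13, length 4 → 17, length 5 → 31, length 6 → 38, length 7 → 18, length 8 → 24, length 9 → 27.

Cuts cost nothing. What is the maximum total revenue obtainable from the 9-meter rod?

51

Consider every possible first cut. v[k] is the best of p[i]+v[k−i] over all sellable i≤k.
v[1] = 4
v[2] = max(4+4, 6+0) = 8
v[3] = max(4+8, 6+4, 13+0) = 13
v[4] = max(4+13, 6+8, 13+4, 17+0) = 17
v[5] = max(4+17, 6+13, 13+8, 17+4, 31+0) = 31
v[6] = max(4+31, 6+17, 13+13, 17+8, 31+4, 38+0) = 38
v[7] = max(4+38, 6+31, 13+17, …, 38+4, 18+0) = 42
v[8] = max(4+42, 6+38, 13+31, …, 18+4, 24+0) = 46
v[9] = max(4+46, 6+42, 13+38, …, 24+4, 27+0) = 51
One optimal cutting: 6 + 3 → 38 + 13 = 51.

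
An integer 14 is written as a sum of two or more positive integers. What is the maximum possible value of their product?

Fill m[k] for k=2..14: at each k try every first piece i and multiply by the better of (k−i) uncut or m[k−i].
Small cases: m[2]=1, m[3]=2, m[4]=4, m[5]=6, m[6]=9, m[7]=12.
m[8] = 2·max(6,9) = 2·9 = 18
m[9] = 3·max(6,9) = 3·9 = 27
m[10] = 2·max(8,18) = 2·18 = 36
m[11] = 2·max(9,27) = 2·27 = 54
m[12] = 3·max(9,27) = 3·27 = 81
m[13] = 2·max(11,54) = 2·54 = 108
m[14] = 2·max(12,81) = 2·81 = 162
One optimal split: 3 + 3 + 3 + 3 + 2; product 3·3·3·3·2 = 162.

162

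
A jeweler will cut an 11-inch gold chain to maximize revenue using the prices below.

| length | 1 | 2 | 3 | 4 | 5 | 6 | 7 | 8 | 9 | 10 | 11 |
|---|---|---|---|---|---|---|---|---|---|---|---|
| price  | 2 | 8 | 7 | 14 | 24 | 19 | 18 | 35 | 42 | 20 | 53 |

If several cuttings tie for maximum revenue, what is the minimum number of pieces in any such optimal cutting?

Build r[k] bottom-up: r[k] = max over allowed piece i of (p[i] + r[k−i]).
r[1] = 2
r[2] = max(2+2, 8+0) = 8
r[3] = max(2+8, 8+2, 7+0) = 10
r[4] = max(2+10, 8+8, 7+2, 14+0) = 16
r[5] = max(2+16, 8+10, 7+8, 14+2, 24+0) = 24
r[6] = max(2+24, 8+16, 7+10, 14+8, 24+2, 19+0) = 26
r[7] = max(2+26, 8+24, 7+16, …, 19+2, 18+0) = 32
r[8] = max(2+32, 8+26, 7+24, …, 18+2, 35+0) = 35
r[9] = max(2+35, 8+32, 7+26, …, 35+2, 42+0) = 42
r[10] = max(2+42, 8+35, 7+32, …, 42+2, 20+0) = 48
r[11] = max(2+48, 8+42, 7+35, …, 20+2, 53+0) = 53
Maximum revenue is $53.
Now minimize piece count subject to staying optimal: for each k, pieces[k] = 1 + min over i with p[i]+r[k−i]=r[k] of pieces[k−i].
pieces[8] = 1
pieces[9] = 1
pieces[10] = 2
pieces[11] = 1

1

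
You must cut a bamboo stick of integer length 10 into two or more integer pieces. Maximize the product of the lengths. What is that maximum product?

Define f[k] = max over 1≤i<k of i · max(k−i, f[k−i]); the inner max lets the remainder stay uncut if that's better.
f[2] = 1×max(1,0) = 1×1 = 1
f[3] = max(1×2, 2×1) = 2
f[4] = max(1×3, 2×2, 3×1) = 4
f[5] = max(1×4, 2×3, 3×2, 4×1) = 6
f[6] = max(1×6, 2×4, 3×3, 4×2, 5×1) = 9
f[7] = max(1×9, 2×6, 3×4, 4×3, 5×2, 6×1) = 12
f[8] = max(1×12, 2×9, 3×6, …, 6×2, 7×1) = 18
f[9] = max(1×18, 2×12, 3×9, …, 7×2, 8×1) = 27
f[10] = max(1×27, 2×18, 3×12, …, 8×2, 9×1) = 36
One optimal split: 3 + 3 + 2 + 2; product 3×3×2×2 = 36.

36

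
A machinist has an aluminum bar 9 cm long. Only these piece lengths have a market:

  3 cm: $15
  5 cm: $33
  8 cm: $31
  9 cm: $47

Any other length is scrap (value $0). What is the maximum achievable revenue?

48

Let f[k] be the best obtainable value from length k. For each k, try every first piece i and keep the best of price[i] + f[k−i].
f[1] = 0
f[2] = 0
f[3] = 15
f[4] = 15
f[5] = max(15+0, 33+0) = 33
f[6] = max(15+15, 33+0) = 33
f[7] = max(15+15, 33+0) = 33
f[8] = max(15+33, 33+15, 31+0) = 48
f[9] = max(15+33, 33+15, 31+0, 47+0) = 48
One optimal cutting: pieces 5 + 3 with 1 cm of scrap → $48.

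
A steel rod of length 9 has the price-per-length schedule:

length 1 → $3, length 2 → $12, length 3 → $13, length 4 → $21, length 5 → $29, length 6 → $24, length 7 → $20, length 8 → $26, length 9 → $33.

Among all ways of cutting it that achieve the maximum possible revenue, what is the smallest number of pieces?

Let r[k] be the best obtainable value from length k. For each k, try every first piece i and keep the best of price[i] + r[k−i].
r[1] = 3
r[2] = 12
r[3] = 15  (first piece 1, then r[2]=12)
r[4] = 24  (first piece 2, then r[2]=12)
r[5] = 29
r[6] = 36  (first piece 2, then r[4]=24)
r[7] = 41  (first piece 2, then r[5]=29)
r[8] = 48  (first piece 2, then r[6]=36)
r[9] = 53  (first piece 2, then r[7]=41)
Maximum revenue is $53.
Now minimize piece count subject to staying optimal: for each k, pieces[k] = 1 + min over i with p[i]+r[k−i]=r[k] of pieces[k−i].
pieces[6] = 3
pieces[7] = 2
pieces[8] = 4
pieces[9] = 3

3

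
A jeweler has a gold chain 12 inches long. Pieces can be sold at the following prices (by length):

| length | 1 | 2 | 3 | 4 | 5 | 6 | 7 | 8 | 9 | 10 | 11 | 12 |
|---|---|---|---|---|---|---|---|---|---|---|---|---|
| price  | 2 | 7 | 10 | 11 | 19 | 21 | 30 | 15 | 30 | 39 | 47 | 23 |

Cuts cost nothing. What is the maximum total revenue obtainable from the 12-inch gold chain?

Consider every possible first cut. r[k] is the best of p[i]+r[k−i] over all sellable i≤k.
r[1] = 2
r[2] = max(2+2, 7+0) = 7
r[3] = max(2+7, 7+2, 10+0) = 10
r[4] = max(2+10, 7+7, 10+2, 11+0) = 14
r[5] = max(2+14, 7+10, 10+7, 11+2, 19+0) = 19
r[6] = max(2+19, 7+14, 10+10, 11+7, 19+2, 21+0) = 21
r[7] = max(2+21, 7+19, 10+14, …, 21+2, 30+0) = 30
r[8] = max(2+30, 7+21, 10+19, …, 30+2, 15+0) = 32
r[9] = max(2+32, 7+30, 10+21, …, 15+2, 30+0) = 37
r[10] = max(2+37, 7+32, 10+30, …, 30+2, 39+0) = 40
r[11] = max(2+40, 7+37, 10+32, …, 39+2, 47+0) = 47
r[12] = max(2+47, 7+40, 10+37, …, 47+2, 23+0) = 49
One optimal cutting: 11 + 1 → $47 + $2 = $49.

49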